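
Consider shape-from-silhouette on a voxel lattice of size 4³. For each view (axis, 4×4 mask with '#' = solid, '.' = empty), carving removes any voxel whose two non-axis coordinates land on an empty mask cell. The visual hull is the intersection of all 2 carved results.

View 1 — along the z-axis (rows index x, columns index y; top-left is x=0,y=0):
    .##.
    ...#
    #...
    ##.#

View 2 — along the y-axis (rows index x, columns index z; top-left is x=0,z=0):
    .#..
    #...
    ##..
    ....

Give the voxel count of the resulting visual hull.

initial block: 4^3 = 64
[1] z-view keeps 7 columns → grid now 28
[2] y-view keeps 4 columns → grid now 5

5 voxels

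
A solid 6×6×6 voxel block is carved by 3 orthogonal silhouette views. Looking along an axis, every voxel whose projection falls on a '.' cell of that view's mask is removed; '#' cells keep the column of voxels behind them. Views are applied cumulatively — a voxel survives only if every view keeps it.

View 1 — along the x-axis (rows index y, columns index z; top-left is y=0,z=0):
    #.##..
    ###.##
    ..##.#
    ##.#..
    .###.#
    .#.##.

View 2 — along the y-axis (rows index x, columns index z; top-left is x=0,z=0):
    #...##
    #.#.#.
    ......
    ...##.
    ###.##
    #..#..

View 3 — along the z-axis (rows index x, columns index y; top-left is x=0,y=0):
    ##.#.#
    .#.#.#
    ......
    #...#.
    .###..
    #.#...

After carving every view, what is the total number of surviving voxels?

initial block: 6^3 = 216
  1. axis=0 (YZ plane), |mask|=21  ⇒  voxels=126
  2. axis=1 (XZ plane), |mask|=15  ⇒  voxels=48
  3. axis=2 (XY plane), |mask|=14  ⇒  voxels=25

|visual hull| = 25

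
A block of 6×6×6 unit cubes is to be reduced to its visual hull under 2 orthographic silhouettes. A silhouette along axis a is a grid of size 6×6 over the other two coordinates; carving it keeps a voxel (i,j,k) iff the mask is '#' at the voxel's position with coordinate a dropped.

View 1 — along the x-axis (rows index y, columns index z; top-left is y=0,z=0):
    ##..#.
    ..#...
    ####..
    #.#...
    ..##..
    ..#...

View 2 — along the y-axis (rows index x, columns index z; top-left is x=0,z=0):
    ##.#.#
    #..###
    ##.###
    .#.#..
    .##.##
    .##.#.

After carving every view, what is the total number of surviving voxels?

voxel count = 41

start: 6×6×6 = 216 voxels
  1. axis=0 (YZ plane), |mask|=13  ⇒  voxels=78
  2. axis=1 (XZ plane), |mask|=22  ⇒  voxels=41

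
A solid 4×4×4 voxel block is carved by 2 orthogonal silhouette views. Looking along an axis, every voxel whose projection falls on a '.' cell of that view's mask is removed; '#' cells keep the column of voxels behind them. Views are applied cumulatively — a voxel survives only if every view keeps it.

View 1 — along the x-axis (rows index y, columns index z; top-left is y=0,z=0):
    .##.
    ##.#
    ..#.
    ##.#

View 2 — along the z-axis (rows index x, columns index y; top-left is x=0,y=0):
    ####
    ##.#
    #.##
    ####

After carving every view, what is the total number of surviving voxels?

initial block: 4^3 = 64
[1] x-view keeps 9 columns → grid now 36
[2] z-view keeps 14 columns → grid now 32

remaining voxels: 32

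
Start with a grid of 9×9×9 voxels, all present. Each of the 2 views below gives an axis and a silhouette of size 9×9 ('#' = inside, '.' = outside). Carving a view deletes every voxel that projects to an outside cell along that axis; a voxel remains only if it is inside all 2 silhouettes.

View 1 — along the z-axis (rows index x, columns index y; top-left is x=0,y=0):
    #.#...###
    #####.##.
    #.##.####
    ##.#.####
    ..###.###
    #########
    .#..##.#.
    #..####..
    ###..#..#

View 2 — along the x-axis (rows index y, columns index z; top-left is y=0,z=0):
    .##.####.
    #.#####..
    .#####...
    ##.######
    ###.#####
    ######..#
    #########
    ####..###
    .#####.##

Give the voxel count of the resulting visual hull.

remaining voxels: 386

before carving: 729 voxels (9×9×9)
carve view 1 (along z, XY-mask fill 55/81): 495 voxels remain
carve view 2 (along x, YZ-mask fill 63/81): 386 voxels remain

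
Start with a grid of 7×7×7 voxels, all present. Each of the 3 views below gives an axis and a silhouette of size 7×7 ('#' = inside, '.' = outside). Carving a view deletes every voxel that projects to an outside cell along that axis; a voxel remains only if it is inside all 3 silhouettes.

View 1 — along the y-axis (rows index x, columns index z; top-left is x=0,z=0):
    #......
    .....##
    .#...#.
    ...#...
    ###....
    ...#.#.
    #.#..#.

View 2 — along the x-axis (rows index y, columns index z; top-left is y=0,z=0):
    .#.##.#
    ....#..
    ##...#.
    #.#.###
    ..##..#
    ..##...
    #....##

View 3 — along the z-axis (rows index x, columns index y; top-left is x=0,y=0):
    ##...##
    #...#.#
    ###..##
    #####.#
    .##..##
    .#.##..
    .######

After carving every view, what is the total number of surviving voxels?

start: 7×7×7 = 343 voxels
V1 y: intersect with XZ mask (14 set) -- 98 left
V2 x: intersect with YZ mask (21 set) -- 41 left
V3 z: intersect with XY mask (31 set) -- 26 left

|visual hull| = 26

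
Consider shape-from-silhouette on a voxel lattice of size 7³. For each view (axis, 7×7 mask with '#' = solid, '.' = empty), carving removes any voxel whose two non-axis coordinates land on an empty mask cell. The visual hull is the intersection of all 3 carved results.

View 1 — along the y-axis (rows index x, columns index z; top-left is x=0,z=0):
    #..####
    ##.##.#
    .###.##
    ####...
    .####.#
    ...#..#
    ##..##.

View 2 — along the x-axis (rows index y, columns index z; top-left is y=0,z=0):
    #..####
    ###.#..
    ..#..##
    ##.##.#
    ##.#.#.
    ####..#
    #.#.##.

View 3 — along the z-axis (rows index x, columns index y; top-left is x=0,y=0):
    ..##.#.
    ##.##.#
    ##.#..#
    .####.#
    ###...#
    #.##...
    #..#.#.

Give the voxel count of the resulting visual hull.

|visual hull| = 71

start: 7×7×7 = 343 voxels
[1] y-view keeps 30 columns → grid now 210
[2] x-view keeps 30 columns → grid now 128
[3] z-view keeps 27 columns → grid now 71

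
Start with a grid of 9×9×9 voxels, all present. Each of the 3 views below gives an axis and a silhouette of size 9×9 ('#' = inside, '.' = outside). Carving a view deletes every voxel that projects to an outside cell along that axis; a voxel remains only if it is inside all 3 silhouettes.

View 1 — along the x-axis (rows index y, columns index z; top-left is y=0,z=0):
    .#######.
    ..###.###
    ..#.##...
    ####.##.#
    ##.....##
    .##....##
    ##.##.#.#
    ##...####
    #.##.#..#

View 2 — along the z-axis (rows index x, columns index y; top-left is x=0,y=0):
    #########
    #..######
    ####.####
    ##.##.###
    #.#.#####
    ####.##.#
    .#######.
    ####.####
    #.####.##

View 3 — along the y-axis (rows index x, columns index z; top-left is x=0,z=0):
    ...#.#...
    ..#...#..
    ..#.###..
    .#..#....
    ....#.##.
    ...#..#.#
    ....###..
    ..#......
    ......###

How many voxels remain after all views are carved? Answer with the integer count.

98 voxels

start: 9×9×9 = 729 voxels
step 1: project along x, AND mask (48/81) → |grid| = 432
step 2: project along z, AND mask (67/81) → |grid| = 361
step 3: project along y, AND mask (23/81) → |grid| = 98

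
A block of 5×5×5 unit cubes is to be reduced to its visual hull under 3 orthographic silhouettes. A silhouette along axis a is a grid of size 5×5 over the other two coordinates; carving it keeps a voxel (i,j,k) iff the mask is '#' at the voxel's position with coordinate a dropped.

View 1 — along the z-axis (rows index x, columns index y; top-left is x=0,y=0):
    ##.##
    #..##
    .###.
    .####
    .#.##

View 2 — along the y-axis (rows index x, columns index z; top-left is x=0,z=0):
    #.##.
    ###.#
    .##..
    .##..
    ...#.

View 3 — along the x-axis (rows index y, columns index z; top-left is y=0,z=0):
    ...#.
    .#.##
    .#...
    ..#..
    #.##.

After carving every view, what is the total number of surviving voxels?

before carving: 125 voxels (5×5×5)
[1] z-view keeps 17 columns → grid now 85
[2] y-view keeps 12 columns → grid now 41
[3] x-view keeps 9 columns → grid now 18

voxel count = 18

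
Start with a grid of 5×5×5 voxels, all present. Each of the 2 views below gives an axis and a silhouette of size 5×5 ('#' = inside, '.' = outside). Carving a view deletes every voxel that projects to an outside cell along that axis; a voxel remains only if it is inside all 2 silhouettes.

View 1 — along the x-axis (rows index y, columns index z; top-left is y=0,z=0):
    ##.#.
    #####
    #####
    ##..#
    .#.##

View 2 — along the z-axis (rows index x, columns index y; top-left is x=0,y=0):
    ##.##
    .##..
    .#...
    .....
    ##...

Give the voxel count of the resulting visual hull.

remaining voxels: 37

before carving: 125 voxels (5×5×5)
  1. axis=0 (YZ plane), |mask|=19  ⇒  voxels=95
  2. axis=2 (XY plane), |mask|=9  ⇒  voxels=37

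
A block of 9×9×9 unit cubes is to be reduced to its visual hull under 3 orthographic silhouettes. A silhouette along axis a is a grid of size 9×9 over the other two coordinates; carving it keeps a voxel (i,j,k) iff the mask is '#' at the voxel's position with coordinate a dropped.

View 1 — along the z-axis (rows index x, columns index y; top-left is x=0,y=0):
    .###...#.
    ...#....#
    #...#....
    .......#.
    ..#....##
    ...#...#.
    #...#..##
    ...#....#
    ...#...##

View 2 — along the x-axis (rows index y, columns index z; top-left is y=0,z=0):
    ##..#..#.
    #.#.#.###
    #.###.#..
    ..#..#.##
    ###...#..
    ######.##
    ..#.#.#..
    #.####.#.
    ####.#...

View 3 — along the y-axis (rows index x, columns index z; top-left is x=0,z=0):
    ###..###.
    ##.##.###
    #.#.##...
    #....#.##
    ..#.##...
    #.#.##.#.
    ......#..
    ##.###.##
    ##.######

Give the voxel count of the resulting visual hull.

start: 9×9×9 = 729 voxels
  1. axis=2 (XY plane), |mask|=23  ⇒  voxels=207
  2. axis=0 (YZ plane), |mask|=45  ⇒  voxels=113
  3. axis=1 (XZ plane), |mask|=45  ⇒  voxels=61

61 voxels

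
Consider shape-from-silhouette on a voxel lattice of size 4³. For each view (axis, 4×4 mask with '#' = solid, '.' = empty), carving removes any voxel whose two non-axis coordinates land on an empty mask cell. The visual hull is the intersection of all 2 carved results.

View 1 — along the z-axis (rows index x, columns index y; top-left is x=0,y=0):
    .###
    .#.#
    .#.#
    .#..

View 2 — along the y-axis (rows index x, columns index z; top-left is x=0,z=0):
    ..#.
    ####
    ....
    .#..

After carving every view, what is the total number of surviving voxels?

full grid |V| = 64
V1 z: intersect with XY mask (8 set) -- 32 left
V2 y: intersect with XZ mask (6 set) -- 12 left

remaining voxels: 12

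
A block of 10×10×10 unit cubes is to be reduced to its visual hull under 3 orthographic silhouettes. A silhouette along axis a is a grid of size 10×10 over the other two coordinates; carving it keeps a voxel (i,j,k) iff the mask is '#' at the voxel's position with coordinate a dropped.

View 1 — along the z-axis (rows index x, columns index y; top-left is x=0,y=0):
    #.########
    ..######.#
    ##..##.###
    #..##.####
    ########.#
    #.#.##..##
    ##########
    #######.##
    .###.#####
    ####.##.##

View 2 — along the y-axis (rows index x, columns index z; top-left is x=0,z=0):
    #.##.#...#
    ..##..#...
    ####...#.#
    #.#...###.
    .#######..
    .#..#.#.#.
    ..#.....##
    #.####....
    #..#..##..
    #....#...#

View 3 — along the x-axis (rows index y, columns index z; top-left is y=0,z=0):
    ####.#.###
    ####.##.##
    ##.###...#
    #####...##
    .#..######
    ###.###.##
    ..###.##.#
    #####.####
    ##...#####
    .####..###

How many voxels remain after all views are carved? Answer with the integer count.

voxel count = 261

full grid |V| = 1000
carve view 1 (along z, XY-mask fill 80/100): 800 voxels remain
carve view 2 (along y, XZ-mask fill 45/100): 361 voxels remain
carve view 3 (along x, YZ-mask fill 73/100): 261 voxels remain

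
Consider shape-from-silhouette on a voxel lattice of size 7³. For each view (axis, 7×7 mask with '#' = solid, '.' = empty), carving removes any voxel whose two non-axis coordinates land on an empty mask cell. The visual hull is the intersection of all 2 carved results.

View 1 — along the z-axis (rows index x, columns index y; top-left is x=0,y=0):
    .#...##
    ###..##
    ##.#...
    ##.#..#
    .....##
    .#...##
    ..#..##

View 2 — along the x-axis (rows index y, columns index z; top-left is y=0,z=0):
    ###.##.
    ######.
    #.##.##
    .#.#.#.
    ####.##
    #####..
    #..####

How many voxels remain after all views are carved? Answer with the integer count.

remaining voxels: 116

full grid |V| = 343
[1] z-view keeps 23 columns → grid now 161
[2] x-view keeps 35 columns → grid now 116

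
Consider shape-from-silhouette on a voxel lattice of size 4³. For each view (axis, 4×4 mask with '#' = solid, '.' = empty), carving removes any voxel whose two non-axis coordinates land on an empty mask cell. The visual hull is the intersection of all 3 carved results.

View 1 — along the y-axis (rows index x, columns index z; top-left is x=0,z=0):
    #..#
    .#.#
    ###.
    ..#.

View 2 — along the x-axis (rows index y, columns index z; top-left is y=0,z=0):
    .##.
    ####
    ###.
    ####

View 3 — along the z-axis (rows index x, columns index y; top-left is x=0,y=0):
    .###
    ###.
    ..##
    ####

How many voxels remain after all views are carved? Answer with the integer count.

19 voxels

full grid |V| = 64
  1. axis=1 (XZ plane), |mask|=8  ⇒  voxels=32
  2. axis=0 (YZ plane), |mask|=13  ⇒  voxels=26
  3. axis=2 (XY plane), |mask|=12  ⇒  voxels=19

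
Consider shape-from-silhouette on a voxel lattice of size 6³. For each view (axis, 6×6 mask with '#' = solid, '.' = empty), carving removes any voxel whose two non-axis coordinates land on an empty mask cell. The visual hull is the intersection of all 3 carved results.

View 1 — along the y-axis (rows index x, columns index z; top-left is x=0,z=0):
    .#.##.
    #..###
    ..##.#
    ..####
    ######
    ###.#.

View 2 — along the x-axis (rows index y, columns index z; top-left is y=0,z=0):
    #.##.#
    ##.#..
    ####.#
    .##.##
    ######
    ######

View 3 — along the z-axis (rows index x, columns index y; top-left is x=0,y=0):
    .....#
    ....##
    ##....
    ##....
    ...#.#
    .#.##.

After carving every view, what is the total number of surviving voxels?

initial block: 6^3 = 216
V1 y: intersect with XZ mask (24 set) -- 144 left
V2 x: intersect with YZ mask (28 set) -- 110 left
V3 z: intersect with XY mask (12 set) -- 38 left

voxel count = 38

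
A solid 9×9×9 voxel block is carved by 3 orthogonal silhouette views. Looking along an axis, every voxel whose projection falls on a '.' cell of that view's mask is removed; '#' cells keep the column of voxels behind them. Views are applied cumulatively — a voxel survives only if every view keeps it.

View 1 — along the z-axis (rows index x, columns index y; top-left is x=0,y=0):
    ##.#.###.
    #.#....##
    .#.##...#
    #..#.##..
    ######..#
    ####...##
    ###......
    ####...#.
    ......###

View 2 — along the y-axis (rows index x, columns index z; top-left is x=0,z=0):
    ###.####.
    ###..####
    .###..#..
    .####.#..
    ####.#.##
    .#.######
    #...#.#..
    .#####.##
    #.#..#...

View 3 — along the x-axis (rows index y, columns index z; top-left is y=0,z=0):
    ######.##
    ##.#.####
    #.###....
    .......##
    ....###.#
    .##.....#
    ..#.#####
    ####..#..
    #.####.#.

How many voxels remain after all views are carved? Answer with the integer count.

start: 9×9×9 = 729 voxels
step 1: project along z, AND mask (42/81) → |grid| = 378
step 2: project along y, AND mask (50/81) → |grid| = 250
step 3: project along x, AND mask (45/81) → |grid| = 138

138 voxels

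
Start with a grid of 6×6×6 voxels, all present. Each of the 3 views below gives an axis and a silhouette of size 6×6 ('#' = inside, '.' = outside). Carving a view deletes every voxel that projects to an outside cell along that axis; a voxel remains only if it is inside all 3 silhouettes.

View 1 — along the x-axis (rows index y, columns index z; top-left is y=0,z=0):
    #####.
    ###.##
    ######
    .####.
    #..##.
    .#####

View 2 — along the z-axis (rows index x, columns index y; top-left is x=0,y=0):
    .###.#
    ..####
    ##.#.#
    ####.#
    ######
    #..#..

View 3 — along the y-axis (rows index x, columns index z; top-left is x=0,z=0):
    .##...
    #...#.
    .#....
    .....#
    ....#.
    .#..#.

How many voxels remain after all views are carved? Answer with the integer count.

start: 6×6×6 = 216 voxels
V1 x: intersect with YZ mask (28 set) -- 168 left
V2 z: intersect with XY mask (25 set) -- 119 left
V3 y: intersect with XZ mask (9 set) -- 31 left

voxel count = 31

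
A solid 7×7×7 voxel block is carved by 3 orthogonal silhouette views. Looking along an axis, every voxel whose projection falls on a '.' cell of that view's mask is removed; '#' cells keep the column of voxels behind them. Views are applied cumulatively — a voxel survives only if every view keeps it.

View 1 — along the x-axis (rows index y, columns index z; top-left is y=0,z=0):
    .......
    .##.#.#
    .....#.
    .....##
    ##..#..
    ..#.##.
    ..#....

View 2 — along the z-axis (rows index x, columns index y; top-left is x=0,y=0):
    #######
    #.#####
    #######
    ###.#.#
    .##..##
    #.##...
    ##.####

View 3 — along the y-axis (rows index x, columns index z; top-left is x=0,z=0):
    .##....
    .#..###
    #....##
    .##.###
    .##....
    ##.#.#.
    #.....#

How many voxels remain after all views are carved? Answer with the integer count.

|visual hull| = 35

start: 7×7×7 = 343 voxels
after view 1 [x-axis, 14 of 49 cells solid] → remaining = 98
after view 2 [z-axis, 38 of 49 cells solid] → remaining = 72
after view 3 [y-axis, 22 of 49 cells solid] → remaining = 35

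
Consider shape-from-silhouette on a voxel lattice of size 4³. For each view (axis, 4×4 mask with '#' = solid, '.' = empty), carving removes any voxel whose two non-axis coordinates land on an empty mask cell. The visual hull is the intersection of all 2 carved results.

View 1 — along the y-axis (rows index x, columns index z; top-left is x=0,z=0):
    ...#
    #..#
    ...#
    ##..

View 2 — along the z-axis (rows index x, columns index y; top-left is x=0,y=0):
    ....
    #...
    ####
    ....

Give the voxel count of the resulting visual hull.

voxel count = 6

full grid |V| = 64
  1. axis=1 (XZ plane), |mask|=6  ⇒  voxels=24
  2. axis=2 (XY plane), |mask|=5  ⇒  voxels=6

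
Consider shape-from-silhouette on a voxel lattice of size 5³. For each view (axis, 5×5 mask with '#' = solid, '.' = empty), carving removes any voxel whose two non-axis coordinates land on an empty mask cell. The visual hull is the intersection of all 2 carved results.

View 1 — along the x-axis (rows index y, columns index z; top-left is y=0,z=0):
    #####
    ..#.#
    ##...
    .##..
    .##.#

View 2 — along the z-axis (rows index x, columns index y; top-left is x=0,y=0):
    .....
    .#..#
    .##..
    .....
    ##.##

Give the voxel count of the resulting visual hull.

21 voxels

start: 5×5×5 = 125 voxels
carve view 1 (along x, YZ-mask fill 14/25): 70 voxels remain
carve view 2 (along z, XY-mask fill 8/25): 21 voxels remain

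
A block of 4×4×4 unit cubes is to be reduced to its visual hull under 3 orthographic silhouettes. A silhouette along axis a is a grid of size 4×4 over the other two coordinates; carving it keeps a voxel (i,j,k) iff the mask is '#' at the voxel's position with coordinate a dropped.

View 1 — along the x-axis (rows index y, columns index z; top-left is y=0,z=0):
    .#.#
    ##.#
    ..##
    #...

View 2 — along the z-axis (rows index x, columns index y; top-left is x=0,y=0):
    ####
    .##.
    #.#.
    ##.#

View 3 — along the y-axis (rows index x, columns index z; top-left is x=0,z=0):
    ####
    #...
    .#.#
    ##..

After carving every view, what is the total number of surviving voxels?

start: 4×4×4 = 64 voxels
after view 1 [x-axis, 8 of 16 cells solid] → remaining = 32
after view 2 [z-axis, 11 of 16 cells solid] → remaining = 23
after view 3 [y-axis, 9 of 16 cells solid] → remaining = 16

16 voxels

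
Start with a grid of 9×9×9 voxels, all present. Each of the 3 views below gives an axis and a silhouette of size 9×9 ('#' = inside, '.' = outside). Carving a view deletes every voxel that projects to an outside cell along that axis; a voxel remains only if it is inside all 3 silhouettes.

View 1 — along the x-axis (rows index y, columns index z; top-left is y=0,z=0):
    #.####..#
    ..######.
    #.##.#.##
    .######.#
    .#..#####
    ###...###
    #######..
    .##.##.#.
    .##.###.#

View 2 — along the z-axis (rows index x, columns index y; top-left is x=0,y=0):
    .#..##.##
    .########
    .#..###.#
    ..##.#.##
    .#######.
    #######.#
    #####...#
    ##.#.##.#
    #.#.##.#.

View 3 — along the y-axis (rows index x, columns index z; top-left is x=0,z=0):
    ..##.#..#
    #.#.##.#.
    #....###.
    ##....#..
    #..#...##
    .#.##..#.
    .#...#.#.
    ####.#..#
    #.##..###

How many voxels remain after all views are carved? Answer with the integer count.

remaining voxels: 156

before carving: 729 voxels (9×9×9)
carve view 1 (along x, YZ-mask fill 55/81): 495 voxels remain
carve view 2 (along z, XY-mask fill 55/81): 336 voxels remain
carve view 3 (along y, XZ-mask fill 39/81): 156 voxels remain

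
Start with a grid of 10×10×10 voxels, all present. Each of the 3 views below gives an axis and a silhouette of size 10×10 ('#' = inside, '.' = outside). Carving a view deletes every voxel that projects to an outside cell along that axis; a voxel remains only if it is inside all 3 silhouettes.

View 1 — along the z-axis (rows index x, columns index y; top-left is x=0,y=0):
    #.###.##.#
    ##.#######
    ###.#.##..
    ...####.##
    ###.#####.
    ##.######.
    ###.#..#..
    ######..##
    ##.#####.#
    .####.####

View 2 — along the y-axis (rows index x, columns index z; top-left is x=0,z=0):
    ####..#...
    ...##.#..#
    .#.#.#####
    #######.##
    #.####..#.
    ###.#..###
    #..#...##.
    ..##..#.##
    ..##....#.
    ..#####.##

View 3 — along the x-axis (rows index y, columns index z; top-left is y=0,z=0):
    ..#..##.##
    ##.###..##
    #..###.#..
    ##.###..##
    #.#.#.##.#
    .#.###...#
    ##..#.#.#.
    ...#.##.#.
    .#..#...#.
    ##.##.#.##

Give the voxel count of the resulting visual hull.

initial block: 10^3 = 1000
after view 1 [z-axis, 73 of 100 cells solid] → remaining = 730
after view 2 [y-axis, 57 of 100 cells solid] → remaining = 411
after view 3 [x-axis, 54 of 100 cells solid] → remaining = 227

remaining voxels: 227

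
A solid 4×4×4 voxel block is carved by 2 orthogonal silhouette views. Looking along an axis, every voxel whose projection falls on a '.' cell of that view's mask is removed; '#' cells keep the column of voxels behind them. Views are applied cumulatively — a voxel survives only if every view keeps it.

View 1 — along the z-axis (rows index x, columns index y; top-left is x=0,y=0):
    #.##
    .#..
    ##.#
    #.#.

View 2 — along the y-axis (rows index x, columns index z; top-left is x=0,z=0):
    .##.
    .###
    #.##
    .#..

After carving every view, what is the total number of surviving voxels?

20 voxels

full grid |V| = 64
step 1: project along z, AND mask (9/16) → |grid| = 36
step 2: project along y, AND mask (9/16) → |grid| = 20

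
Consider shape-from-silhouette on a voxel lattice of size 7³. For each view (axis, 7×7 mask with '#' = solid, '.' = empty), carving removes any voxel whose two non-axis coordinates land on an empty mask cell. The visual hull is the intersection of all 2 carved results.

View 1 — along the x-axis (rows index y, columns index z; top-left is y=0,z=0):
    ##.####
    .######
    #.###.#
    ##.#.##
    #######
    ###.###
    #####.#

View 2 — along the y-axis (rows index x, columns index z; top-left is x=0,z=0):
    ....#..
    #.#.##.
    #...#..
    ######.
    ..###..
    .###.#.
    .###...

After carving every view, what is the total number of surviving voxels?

start: 7×7×7 = 343 voxels
  1. axis=0 (YZ plane), |mask|=41  ⇒  voxels=287
  2. axis=1 (XZ plane), |mask|=23  ⇒  voxels=130

remaining voxels: 130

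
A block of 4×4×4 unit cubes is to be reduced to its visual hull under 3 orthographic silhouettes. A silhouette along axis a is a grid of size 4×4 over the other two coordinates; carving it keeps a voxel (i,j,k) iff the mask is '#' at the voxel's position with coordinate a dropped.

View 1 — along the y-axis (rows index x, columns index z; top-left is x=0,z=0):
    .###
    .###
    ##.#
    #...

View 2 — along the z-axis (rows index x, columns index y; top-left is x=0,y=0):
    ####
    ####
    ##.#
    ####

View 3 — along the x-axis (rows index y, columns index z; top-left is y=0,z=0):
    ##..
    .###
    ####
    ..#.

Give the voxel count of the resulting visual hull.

22 voxels

before carving: 64 voxels (4×4×4)
step 1: project along y, AND mask (10/16) → |grid| = 40
step 2: project along z, AND mask (15/16) → |grid| = 37
step 3: project along x, AND mask (10/16) → |grid| = 22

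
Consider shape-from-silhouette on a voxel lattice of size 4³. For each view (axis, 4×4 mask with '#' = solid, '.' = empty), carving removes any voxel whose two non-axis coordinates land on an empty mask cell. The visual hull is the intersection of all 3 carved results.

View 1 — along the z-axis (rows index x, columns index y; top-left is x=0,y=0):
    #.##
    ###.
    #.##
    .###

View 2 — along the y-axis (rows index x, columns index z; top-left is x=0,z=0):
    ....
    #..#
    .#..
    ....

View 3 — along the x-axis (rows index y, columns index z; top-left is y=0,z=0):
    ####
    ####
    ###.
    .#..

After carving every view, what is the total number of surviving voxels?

full grid |V| = 64
carve view 1 (along z, XY-mask fill 12/16): 48 voxels remain
carve view 2 (along y, XZ-mask fill 3/16): 9 voxels remain
carve view 3 (along x, YZ-mask fill 12/16): 8 voxels remain

|visual hull| = 8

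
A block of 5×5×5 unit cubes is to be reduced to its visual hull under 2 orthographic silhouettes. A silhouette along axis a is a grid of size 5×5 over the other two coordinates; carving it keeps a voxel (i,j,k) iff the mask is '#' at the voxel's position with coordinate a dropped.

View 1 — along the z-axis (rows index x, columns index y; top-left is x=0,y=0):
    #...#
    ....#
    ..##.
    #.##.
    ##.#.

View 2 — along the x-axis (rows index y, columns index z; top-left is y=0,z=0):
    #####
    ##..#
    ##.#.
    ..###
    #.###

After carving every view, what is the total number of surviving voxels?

41 voxels

initial block: 5^3 = 125
after view 1 [z-axis, 11 of 25 cells solid] → remaining = 55
after view 2 [x-axis, 18 of 25 cells solid] → remaining = 41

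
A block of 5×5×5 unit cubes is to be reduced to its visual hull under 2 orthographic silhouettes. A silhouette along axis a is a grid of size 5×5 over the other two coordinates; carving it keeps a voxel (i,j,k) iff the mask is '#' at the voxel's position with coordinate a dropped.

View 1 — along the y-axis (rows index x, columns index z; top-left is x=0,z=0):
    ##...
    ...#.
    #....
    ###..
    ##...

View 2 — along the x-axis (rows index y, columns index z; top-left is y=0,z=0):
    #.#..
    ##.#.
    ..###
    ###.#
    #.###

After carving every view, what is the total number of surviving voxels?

voxel count = 29

full grid |V| = 125
step 1: project along y, AND mask (9/25) → |grid| = 45
step 2: project along x, AND mask (16/25) → |grid| = 29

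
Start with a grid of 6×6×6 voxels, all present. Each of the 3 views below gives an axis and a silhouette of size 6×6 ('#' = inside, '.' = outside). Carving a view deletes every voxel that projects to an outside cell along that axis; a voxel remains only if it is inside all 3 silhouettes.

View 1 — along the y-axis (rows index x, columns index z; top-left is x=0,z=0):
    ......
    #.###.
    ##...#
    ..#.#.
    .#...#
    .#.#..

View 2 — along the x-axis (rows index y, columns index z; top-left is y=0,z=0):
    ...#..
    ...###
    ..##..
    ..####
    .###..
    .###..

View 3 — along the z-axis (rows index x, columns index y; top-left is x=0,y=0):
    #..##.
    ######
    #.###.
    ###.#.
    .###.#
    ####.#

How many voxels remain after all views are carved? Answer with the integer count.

full grid |V| = 216
carve view 1 (along y, XZ-mask fill 13/36): 78 voxels remain
carve view 2 (along x, YZ-mask fill 16/36): 34 voxels remain
carve view 3 (along z, XY-mask fill 26/36): 26 voxels remain

remaining voxels: 26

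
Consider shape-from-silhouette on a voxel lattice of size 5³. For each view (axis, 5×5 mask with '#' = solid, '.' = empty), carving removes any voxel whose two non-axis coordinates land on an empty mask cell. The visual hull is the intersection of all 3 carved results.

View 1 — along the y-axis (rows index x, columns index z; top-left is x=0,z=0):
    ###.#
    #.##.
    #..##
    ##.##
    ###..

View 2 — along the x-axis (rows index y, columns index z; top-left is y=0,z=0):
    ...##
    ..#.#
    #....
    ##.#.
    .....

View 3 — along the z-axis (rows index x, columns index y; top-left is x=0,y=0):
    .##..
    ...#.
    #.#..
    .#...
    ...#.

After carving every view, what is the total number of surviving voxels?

initial block: 5^3 = 125
[1] y-view keeps 17 columns → grid now 85
[2] x-view keeps 8 columns → grid now 28
[3] z-view keeps 7 columns → grid now 11

remaining voxels: 11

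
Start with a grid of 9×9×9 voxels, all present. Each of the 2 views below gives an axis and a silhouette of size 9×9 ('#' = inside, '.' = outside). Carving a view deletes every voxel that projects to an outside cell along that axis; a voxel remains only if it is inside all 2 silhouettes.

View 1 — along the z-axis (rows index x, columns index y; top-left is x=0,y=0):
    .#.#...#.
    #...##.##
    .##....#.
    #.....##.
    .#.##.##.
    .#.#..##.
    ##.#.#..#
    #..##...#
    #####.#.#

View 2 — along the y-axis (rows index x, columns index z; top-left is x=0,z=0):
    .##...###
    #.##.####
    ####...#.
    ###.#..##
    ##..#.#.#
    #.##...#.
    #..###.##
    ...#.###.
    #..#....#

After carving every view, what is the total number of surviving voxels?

full grid |V| = 729
after view 1 [z-axis, 39 of 81 cells solid] → remaining = 351
after view 2 [y-axis, 45 of 81 cells solid] → remaining = 191

191 voxels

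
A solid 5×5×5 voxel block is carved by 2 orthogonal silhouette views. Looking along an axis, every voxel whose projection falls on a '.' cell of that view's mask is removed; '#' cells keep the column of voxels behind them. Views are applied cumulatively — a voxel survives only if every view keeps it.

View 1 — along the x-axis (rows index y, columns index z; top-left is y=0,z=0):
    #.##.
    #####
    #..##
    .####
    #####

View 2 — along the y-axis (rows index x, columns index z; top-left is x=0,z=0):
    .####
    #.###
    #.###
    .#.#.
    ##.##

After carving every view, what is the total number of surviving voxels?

voxel count = 74

full grid |V| = 125
after view 1 [x-axis, 20 of 25 cells solid] → remaining = 100
after view 2 [y-axis, 18 of 25 cells solid] → remaining = 74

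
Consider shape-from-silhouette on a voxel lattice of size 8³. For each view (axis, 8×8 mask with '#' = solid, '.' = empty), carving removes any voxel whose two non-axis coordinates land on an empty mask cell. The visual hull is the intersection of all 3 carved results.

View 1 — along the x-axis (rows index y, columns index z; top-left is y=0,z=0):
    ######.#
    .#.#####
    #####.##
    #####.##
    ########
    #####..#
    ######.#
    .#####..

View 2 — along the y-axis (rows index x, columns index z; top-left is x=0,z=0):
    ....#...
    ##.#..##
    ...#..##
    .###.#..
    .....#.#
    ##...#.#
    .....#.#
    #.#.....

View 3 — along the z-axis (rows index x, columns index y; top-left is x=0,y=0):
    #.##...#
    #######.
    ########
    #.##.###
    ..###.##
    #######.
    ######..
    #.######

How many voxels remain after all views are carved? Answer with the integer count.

before carving: 512 voxels (8×8×8)
V1 x: intersect with YZ mask (53 set) -- 424 left
V2 y: intersect with XZ mask (23 set) -- 151 left
V3 z: intersect with XY mask (50 set) -- 128 left

128 voxels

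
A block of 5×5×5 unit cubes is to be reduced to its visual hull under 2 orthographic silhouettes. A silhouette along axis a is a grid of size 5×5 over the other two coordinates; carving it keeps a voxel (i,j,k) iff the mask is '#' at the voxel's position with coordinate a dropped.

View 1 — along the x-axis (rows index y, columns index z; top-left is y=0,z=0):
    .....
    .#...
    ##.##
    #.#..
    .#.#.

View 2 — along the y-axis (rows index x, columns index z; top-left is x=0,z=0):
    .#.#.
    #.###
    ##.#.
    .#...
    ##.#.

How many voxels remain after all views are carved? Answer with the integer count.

before carving: 125 voxels (5×5×5)
V1 x: intersect with YZ mask (9 set) -- 45 left
V2 y: intersect with XZ mask (13 set) -- 28 left

|visual hull| = 28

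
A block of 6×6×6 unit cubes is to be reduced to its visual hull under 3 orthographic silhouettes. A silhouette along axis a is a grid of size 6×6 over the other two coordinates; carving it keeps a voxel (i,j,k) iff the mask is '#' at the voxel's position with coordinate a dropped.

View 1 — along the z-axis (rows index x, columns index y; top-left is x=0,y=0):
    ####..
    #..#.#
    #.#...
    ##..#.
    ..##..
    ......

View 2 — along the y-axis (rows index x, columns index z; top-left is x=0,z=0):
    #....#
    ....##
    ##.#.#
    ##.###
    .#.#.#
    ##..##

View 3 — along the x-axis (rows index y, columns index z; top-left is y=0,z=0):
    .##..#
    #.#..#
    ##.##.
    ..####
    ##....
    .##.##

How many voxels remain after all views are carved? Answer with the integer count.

initial block: 6^3 = 216
[1] z-view keeps 14 columns → grid now 84
[2] y-view keeps 20 columns → grid now 43
[3] x-view keeps 20 columns → grid now 25

25 voxels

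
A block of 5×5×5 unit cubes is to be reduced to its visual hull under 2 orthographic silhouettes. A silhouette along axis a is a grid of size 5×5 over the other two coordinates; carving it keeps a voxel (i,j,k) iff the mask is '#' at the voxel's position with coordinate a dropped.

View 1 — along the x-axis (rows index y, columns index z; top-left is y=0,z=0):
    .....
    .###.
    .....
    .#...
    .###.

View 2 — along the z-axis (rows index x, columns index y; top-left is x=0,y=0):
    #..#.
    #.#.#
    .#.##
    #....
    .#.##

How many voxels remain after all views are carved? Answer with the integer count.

18 voxels

start: 5×5×5 = 125 voxels
[1] x-view keeps 7 columns → grid now 35
[2] z-view keeps 12 columns → grid now 18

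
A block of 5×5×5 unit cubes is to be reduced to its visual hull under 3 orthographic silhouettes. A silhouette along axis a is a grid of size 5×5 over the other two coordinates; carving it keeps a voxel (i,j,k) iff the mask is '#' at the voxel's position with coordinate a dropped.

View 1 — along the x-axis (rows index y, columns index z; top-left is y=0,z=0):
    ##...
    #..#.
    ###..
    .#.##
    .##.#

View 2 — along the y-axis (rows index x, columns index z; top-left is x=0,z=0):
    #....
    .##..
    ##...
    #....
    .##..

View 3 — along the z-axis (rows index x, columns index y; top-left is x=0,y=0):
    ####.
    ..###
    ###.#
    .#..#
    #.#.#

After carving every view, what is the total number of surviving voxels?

before carving: 125 voxels (5×5×5)
carve view 1 (along x, YZ-mask fill 13/25): 65 voxels remain
carve view 2 (along y, XZ-mask fill 8/25): 25 voxels remain
carve view 3 (along z, XY-mask fill 16/25): 20 voxels remain

20 voxels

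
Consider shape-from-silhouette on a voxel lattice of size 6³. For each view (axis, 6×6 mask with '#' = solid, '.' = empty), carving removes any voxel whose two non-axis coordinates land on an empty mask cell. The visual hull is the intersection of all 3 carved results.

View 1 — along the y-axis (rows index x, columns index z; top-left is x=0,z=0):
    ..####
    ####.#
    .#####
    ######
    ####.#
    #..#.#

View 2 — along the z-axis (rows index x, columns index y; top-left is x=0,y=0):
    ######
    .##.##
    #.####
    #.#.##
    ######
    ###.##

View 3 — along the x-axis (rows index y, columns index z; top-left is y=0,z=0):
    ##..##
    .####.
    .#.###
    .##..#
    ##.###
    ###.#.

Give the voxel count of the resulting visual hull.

voxel count = 90

full grid |V| = 216
V1 y: intersect with XZ mask (28 set) -- 168 left
V2 z: intersect with XY mask (30 set) -- 138 left
V3 x: intersect with YZ mask (24 set) -- 90 left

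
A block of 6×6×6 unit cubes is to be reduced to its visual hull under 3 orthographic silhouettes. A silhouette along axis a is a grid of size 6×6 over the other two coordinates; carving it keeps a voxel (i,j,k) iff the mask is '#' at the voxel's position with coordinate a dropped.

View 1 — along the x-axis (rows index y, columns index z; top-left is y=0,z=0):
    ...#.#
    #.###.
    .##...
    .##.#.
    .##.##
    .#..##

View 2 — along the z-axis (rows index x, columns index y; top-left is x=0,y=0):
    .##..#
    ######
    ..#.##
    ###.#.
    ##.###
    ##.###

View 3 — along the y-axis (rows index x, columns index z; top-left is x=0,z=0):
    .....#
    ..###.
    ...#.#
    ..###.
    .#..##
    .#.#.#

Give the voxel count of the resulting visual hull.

voxel count = 38

initial block: 6^3 = 216
after view 1 [x-axis, 18 of 36 cells solid] → remaining = 108
after view 2 [z-axis, 26 of 36 cells solid] → remaining = 80
after view 3 [y-axis, 15 of 36 cells solid] → remaining = 38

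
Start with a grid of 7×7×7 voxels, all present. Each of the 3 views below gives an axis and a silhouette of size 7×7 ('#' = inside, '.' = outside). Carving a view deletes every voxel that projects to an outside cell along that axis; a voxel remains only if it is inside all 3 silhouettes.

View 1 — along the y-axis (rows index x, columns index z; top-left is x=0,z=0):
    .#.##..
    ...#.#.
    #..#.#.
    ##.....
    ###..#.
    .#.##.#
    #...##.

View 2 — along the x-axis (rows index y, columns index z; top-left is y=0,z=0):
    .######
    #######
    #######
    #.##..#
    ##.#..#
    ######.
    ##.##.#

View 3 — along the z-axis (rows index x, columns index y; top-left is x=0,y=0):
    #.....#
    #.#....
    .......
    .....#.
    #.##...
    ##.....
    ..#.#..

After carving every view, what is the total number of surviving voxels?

full grid |V| = 343
  1. axis=1 (XZ plane), |mask|=21  ⇒  voxels=147
  2. axis=0 (YZ plane), |mask|=39  ⇒  voxels=118
  3. axis=2 (XY plane), |mask|=12  ⇒  voxels=33

33 voxels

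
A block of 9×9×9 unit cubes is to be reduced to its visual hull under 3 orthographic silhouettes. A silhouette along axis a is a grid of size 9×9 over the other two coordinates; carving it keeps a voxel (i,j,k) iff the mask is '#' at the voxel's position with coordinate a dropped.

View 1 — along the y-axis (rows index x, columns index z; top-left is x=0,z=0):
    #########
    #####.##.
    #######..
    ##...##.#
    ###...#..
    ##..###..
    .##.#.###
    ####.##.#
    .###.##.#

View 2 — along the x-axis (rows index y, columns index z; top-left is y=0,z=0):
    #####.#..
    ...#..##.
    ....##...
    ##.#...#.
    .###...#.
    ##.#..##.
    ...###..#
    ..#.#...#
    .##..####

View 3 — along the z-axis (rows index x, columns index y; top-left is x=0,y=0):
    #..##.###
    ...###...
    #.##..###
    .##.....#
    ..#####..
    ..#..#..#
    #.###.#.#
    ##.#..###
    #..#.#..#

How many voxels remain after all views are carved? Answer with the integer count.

start: 9×9×9 = 729 voxels
step 1: project along y, AND mask (56/81) → |grid| = 504
step 2: project along x, AND mask (37/81) → |grid| = 228
step 3: project along z, AND mask (42/81) → |grid| = 132

132 voxels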